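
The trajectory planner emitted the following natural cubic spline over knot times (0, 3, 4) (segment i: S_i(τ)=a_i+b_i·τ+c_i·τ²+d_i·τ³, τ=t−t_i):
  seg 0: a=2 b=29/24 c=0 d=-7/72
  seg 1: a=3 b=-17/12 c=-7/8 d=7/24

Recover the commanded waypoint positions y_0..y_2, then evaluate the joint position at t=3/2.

y_0=2 y_1=3 y_2=1
S(3/2) = 223/64

y_0 = S_0(0) = a_0 = 2
y_1 = S_1(0) = a_1 = 3
y_2 = S_1(1) = 1
t_q=3/2 is in segment 0 (τ=3/2); S_0(τ)=223/64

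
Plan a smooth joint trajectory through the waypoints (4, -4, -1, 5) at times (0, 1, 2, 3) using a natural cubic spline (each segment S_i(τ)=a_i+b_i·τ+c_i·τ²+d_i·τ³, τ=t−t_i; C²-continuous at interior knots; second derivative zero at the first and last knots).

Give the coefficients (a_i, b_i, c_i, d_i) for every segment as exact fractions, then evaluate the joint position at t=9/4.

Δ: Δ0=-8, Δ1=3, Δ2=6
row 1: diag=4, rhs=66; c'=1/4, d'=33/2
row 2: denom=4−1·1/4=15/4; d'=(18−1·33/2)/(15/4)=2/5
back: M2=2/5
back: M1=33/2−1/4·2/5=82/5
M: M0=0, M1=82/5, M2=2/5, M3=0
seg 0: a=4, c=M0/2=0, d=(M1−M0)/(6·1)=41/15, b=Δ0−h0·(2M0+M1)/6=-161/15
seg 1: a=-4, c=M1/2=41/5, d=(M2−M1)/(6·1)=-8/3, b=Δ1−h1·(2M1+M2)/6=-38/15
seg 2: a=-1, c=M2/2=1/5, d=(M3−M2)/(6·1)=-1/15, b=Δ2−h2·(2M2+M3)/6=88/15
t_q=9/4 → seg 2, τ=1/4; S=-1+88/15·τ+1/5·τ²+-1/15·τ³=153/320

  seg 0: a=4 b=-161/15 c=0 d=41/15
  seg 1: a=-4 b=-38/15 c=41/5 d=-8/3
  seg 2: a=-1 b=88/15 c=1/5 d=-1/15
S(9/4) = 153/320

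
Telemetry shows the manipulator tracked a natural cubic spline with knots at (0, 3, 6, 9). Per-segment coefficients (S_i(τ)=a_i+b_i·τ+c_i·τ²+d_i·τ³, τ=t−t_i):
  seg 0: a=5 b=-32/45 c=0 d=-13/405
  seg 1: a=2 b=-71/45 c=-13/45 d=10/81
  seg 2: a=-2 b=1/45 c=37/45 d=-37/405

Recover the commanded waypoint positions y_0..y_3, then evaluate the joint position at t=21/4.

y_0=5 y_1=2 y_2=-2 y_3=3
S(21/4) = -257/160

y_0 = S_0(0) = a_0 = 5
y_1 = S_1(0) = a_1 = 2
y_2 = S_2(0) = a_2 = -2
y_3 = S_2(3) = 3
t_q=21/4 is in segment 1 (τ=9/4); S_1(τ)=-257/160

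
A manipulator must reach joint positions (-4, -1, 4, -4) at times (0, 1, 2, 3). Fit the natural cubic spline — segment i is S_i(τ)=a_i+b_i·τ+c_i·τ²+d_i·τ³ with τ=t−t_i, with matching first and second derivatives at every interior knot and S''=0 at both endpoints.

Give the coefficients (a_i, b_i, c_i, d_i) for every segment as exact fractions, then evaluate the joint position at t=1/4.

  seg 0: a=-4 b=8/5 c=0 d=7/5
  seg 1: a=-1 b=29/5 c=21/5 d=-5
  seg 2: a=4 b=-4/5 c=-54/5 d=18/5
S(1/4) = -229/64

Δ: Δ0=3, Δ1=5, Δ2=-8
row 1: diag=4, rhs=12; c'=1/4, d'=3
row 2: denom=4−1·1/4=15/4; d'=(-78−1·3)/(15/4)=-108/5
back: M2=-108/5
back: M1=3−1/4·-108/5=42/5
M: M0=0, M1=42/5, M2=-108/5, M3=0
seg 0: a=-4, c=M0/2=0, d=(M1−M0)/(6·1)=7/5, b=Δ0−h0·(2M0+M1)/6=8/5
seg 1: a=-1, c=M1/2=21/5, d=(M2−M1)/(6·1)=-5, b=Δ1−h1·(2M1+M2)/6=29/5
seg 2: a=4, c=M2/2=-54/5, d=(M3−M2)/(6·1)=18/5, b=Δ2−h2·(2M2+M3)/6=-4/5
t_q=1/4 → seg 0, τ=1/4; S=-4+8/5·τ+0·τ²+7/5·τ³=-229/64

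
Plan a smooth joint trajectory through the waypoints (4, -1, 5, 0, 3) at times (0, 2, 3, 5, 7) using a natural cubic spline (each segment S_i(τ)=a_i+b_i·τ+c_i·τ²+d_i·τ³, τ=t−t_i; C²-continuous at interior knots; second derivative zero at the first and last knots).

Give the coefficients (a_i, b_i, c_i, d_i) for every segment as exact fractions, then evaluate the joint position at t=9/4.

  seg 0: a=4 b=-385/64 c=0 d=225/256
  seg 1: a=-1 b=145/32 c=675/128 d=-487/128
  seg 2: a=5 b=469/128 c=-393/64 d=783/512
  seg 3: a=0 b=-163/64 c=777/256 d=-259/512
S(9/4) = 3301/8192

Δ: Δ0=-5/2, Δ1=6, Δ2=-5/2, Δ3=3/2
row 1: diag=6, rhs=51; c'=1/6, d'=17/2
row 2: denom=6−1·1/6=35/6; d'=(-51−1·17/2)/(35/6)=-51/5
row 3: denom=8−2·12/35=256/35; d'=(24−2·-51/5)/(256/35)=777/128
back: M3=777/128
back: M2=-51/5−12/35·777/128=-393/32
back: M1=17/2−1/6·-393/32=675/64
M: M0=0, M1=675/64, M2=-393/32, M3=777/128, M4=0
seg 0: a=4, c=M0/2=0, d=(M1−M0)/(6·2)=225/256, b=Δ0−h0·(2M0+M1)/6=-385/64
seg 1: a=-1, c=M1/2=675/128, d=(M2−M1)/(6·1)=-487/128, b=Δ1−h1·(2M1+M2)/6=145/32
seg 2: a=5, c=M2/2=-393/64, d=(M3−M2)/(6·2)=783/512, b=Δ2−h2·(2M2+M3)/6=469/128
seg 3: a=0, c=M3/2=777/256, d=(M4−M3)/(6·2)=-259/512, b=Δ3−h3·(2M3+M4)/6=-163/64
t_q=9/4 → seg 1, τ=1/4; S=-1+145/32·τ+675/128·τ²+-487/128·τ³=3301/8192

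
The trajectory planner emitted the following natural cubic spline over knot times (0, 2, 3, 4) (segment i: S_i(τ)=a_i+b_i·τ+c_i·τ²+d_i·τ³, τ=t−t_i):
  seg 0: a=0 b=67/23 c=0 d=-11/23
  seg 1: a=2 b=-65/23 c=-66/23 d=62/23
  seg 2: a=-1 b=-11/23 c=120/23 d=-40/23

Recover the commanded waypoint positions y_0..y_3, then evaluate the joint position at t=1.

y_0 = S_0(0) = a_0 = 0
y_1 = S_1(0) = a_1 = 2
y_2 = S_2(0) = a_2 = -1
y_3 = S_2(1) = 2
t_q=1 is in segment 0 (τ=1); S_0(τ)=56/23

y_0=0 y_1=2 y_2=-1 y_3=2
S(1) = 56/23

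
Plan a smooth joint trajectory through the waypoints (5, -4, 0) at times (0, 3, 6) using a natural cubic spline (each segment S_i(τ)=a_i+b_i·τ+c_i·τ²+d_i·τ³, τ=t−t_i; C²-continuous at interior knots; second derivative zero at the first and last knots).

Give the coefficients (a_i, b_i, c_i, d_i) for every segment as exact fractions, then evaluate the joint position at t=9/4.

  seg 0: a=5 b=-49/12 c=0 d=13/108
  seg 1: a=-4 b=-5/6 c=13/12 d=-13/108
S(9/4) = -721/256

Δ: Δ0=-3, Δ1=4/3
row 1: diag=12, rhs=26; c'=1/4, d'=13/6
back: M1=13/6
M: M0=0, M1=13/6, M2=0
seg 0: a=5, c=M0/2=0, d=(M1−M0)/(6·3)=13/108, b=Δ0−h0·(2M0+M1)/6=-49/12
seg 1: a=-4, c=M1/2=13/12, d=(M2−M1)/(6·3)=-13/108, b=Δ1−h1·(2M1+M2)/6=-5/6
t_q=9/4 → seg 0, τ=9/4; S=5+-49/12·τ+0·τ²+13/108·τ³=-721/256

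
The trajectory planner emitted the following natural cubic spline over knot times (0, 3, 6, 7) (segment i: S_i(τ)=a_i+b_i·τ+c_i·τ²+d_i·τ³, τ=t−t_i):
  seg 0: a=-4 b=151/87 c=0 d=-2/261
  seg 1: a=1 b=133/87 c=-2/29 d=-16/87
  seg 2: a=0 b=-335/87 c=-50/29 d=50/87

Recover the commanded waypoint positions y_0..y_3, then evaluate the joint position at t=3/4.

y_0=-4 y_1=1 y_2=0 y_3=-5
S(3/4) = -2507/928

y_0 = S_0(0) = a_0 = -4
y_1 = S_1(0) = a_1 = 1
y_2 = S_2(0) = a_2 = 0
y_3 = S_2(1) = -5
t_q=3/4 is in segment 0 (τ=3/4); S_0(τ)=-2507/928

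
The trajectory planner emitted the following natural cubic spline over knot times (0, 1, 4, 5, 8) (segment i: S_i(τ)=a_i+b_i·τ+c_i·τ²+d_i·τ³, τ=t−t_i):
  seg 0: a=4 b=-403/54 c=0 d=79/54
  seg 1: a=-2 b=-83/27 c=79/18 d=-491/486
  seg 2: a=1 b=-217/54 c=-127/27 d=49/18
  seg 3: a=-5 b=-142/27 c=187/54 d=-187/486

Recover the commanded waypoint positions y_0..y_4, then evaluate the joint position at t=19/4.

y_0 = S_0(0) = a_0 = 4
y_1 = S_1(0) = a_1 = -2
y_2 = S_2(0) = a_2 = 1
y_3 = S_3(0) = a_3 = -5
y_4 = S_3(3) = 0
t_q=19/4 is in segment 2 (τ=3/4); S_2(τ)=-4045/1152

y_0=4 y_1=-2 y_2=1 y_3=-5 y_4=0
S(19/4) = -4045/1152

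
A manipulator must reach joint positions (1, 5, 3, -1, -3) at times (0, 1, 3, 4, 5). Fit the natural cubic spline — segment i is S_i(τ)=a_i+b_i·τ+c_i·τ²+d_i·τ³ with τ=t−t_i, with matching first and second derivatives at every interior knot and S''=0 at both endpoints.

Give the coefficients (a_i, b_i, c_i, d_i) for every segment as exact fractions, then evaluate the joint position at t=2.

Δ: Δ0=4, Δ1=-1, Δ2=-4, Δ3=-2
row 1: diag=6, rhs=-30; c'=1/3, d'=-5
row 2: denom=6−2·1/3=16/3; d'=(-18−2·-5)/(16/3)=-3/2
row 3: denom=4−1·3/16=61/16; d'=(12−1·-3/2)/(61/16)=216/61
back: M3=216/61
back: M2=-3/2−3/16·216/61=-132/61
back: M1=-5−1/3·-132/61=-261/61
M: M0=0, M1=-261/61, M2=-132/61, M3=216/61, M4=0
seg 0: a=1, c=M0/2=0, d=(M1−M0)/(6·1)=-87/122, b=Δ0−h0·(2M0+M1)/6=575/122
seg 1: a=5, c=M1/2=-261/122, d=(M2−M1)/(6·2)=43/244, b=Δ1−h1·(2M1+M2)/6=157/61
seg 2: a=3, c=M2/2=-66/61, d=(M3−M2)/(6·1)=58/61, b=Δ2−h2·(2M2+M3)/6=-236/61
seg 3: a=-1, c=M3/2=108/61, d=(M4−M3)/(6·1)=-36/61, b=Δ3−h3·(2M3+M4)/6=-194/61
t_q=2 → seg 1, τ=1; S=5+157/61·τ+-261/122·τ²+43/244·τ³=1369/244

  seg 0: a=1 b=575/122 c=0 d=-87/122
  seg 1: a=5 b=157/61 c=-261/122 d=43/244
  seg 2: a=3 b=-236/61 c=-66/61 d=58/61
  seg 3: a=-1 b=-194/61 c=108/61 d=-36/61
S(2) = 1369/244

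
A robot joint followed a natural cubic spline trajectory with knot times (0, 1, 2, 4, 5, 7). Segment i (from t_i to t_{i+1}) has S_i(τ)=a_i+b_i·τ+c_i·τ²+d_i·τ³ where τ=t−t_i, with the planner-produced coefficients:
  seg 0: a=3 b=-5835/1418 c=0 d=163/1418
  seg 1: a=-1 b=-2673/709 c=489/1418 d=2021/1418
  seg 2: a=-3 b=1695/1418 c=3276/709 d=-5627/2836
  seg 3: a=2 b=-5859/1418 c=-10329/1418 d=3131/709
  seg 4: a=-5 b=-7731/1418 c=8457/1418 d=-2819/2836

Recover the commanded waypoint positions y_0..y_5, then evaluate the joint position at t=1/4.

y_0=3 y_1=-1 y_2=-3 y_3=2 y_4=-5 y_5=0
S(1/4) = 179059/90752

y_0 = S_0(0) = a_0 = 3
y_1 = S_1(0) = a_1 = -1
y_2 = S_2(0) = a_2 = -3
y_3 = S_3(0) = a_3 = 2
y_4 = S_4(0) = a_4 = -5
y_5 = S_4(2) = 0
t_q=1/4 is in segment 0 (τ=1/4); S_0(τ)=179059/90752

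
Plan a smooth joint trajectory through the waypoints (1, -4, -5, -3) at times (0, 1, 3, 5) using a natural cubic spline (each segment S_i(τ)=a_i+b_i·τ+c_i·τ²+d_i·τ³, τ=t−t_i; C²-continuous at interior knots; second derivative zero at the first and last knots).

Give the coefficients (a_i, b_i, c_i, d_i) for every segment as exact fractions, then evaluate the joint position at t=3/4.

Δ: Δ0=-5, Δ1=-1/2, Δ2=1
row 1: diag=6, rhs=27; c'=1/3, d'=9/2
row 2: denom=8−2·1/3=22/3; d'=(9−2·9/2)/(22/3)=0
back: M2=0
back: M1=9/2−1/3·0=9/2
M: M0=0, M1=9/2, M2=0, M3=0
seg 0: a=1, c=M0/2=0, d=(M1−M0)/(6·1)=3/4, b=Δ0−h0·(2M0+M1)/6=-23/4
seg 1: a=-4, c=M1/2=9/4, d=(M2−M1)/(6·2)=-3/8, b=Δ1−h1·(2M1+M2)/6=-7/2
seg 2: a=-5, c=M2/2=0, d=(M3−M2)/(6·2)=0, b=Δ2−h2·(2M2+M3)/6=1
t_q=3/4 → seg 0, τ=3/4; S=1+-23/4·τ+0·τ²+3/4·τ³=-767/256

  seg 0: a=1 b=-23/4 c=0 d=3/4
  seg 1: a=-4 b=-7/2 c=9/4 d=-3/8
  seg 2: a=-5 b=1 c=0 d=0
S(3/4) = -767/256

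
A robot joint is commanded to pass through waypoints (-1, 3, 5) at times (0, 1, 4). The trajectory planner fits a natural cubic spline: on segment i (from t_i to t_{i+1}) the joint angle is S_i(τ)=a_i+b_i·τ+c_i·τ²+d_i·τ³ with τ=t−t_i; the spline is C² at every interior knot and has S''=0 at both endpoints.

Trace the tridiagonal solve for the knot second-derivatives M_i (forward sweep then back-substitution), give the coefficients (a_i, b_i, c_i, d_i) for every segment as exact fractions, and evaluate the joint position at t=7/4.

Δ: Δ0=4, Δ1=2/3
row 1: diag=8, rhs=-20; c'=3/8, d'=-5/2
back: M1=-5/2
M: M0=0, M1=-5/2, M2=0
seg 0: a=-1, c=M0/2=0, d=(M1−M0)/(6·1)=-5/12, b=Δ0−h0·(2M0+M1)/6=53/12
seg 1: a=3, c=M1/2=-5/4, d=(M2−M1)/(6·3)=5/36, b=Δ1−h1·(2M1+M2)/6=19/6
t_q=7/4 → seg 1, τ=3/4; S=3+19/6·τ+-5/4·τ²+5/36·τ³=1211/256

  seg 0: a=-1 b=53/12 c=0 d=-5/12
  seg 1: a=3 b=19/6 c=-5/4 d=5/36
S(7/4) = 1211/256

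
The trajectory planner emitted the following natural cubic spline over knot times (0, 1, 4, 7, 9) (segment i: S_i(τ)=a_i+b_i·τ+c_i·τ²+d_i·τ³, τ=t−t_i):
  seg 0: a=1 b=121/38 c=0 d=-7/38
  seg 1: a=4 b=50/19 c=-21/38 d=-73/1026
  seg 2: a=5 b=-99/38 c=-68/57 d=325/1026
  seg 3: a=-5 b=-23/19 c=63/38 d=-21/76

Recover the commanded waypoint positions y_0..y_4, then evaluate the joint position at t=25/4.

y_0=1 y_1=4 y_2=5 y_3=-5 y_4=-3
S(25/4) = -8009/2432

y_0 = S_0(0) = a_0 = 1
y_1 = S_1(0) = a_1 = 4
y_2 = S_2(0) = a_2 = 5
y_3 = S_3(0) = a_3 = -5
y_4 = S_3(2) = -3
t_q=25/4 is in segment 2 (τ=9/4); S_2(τ)=-8009/2432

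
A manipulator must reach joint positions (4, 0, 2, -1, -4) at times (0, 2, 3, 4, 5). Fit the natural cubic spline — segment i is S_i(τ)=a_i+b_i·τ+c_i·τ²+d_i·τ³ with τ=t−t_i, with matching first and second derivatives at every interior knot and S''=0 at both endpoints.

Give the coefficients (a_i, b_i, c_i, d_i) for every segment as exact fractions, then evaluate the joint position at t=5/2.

  seg 0: a=4 b=-166/43 c=0 d=20/43
  seg 1: a=0 b=74/43 c=120/43 d=-108/43
  seg 2: a=2 b=-10/43 c=-204/43 d=85/43
  seg 3: a=-1 b=-163/43 c=51/43 d=-17/43
S(5/2) = 107/86

Δ: Δ0=-2, Δ1=2, Δ2=-3, Δ3=-3
row 1: diag=6, rhs=24; c'=1/6, d'=4
row 2: denom=4−1·1/6=23/6; d'=(-30−1·4)/(23/6)=-204/23
row 3: denom=4−1·6/23=86/23; d'=(0−1·-204/23)/(86/23)=102/43
back: M3=102/43
back: M2=-204/23−6/23·102/43=-408/43
back: M1=4−1/6·-408/43=240/43
M: M0=0, M1=240/43, M2=-408/43, M3=102/43, M4=0
seg 0: a=4, c=M0/2=0, d=(M1−M0)/(6·2)=20/43, b=Δ0−h0·(2M0+M1)/6=-166/43
seg 1: a=0, c=M1/2=120/43, d=(M2−M1)/(6·1)=-108/43, b=Δ1−h1·(2M1+M2)/6=74/43
seg 2: a=2, c=M2/2=-204/43, d=(M3−M2)/(6·1)=85/43, b=Δ2−h2·(2M2+M3)/6=-10/43
seg 3: a=-1, c=M3/2=51/43, d=(M4−M3)/(6·1)=-17/43, b=Δ3−h3·(2M3+M4)/6=-163/43
t_q=5/2 → seg 1, τ=1/2; S=0+74/43·τ+120/43·τ²+-108/43·τ³=107/86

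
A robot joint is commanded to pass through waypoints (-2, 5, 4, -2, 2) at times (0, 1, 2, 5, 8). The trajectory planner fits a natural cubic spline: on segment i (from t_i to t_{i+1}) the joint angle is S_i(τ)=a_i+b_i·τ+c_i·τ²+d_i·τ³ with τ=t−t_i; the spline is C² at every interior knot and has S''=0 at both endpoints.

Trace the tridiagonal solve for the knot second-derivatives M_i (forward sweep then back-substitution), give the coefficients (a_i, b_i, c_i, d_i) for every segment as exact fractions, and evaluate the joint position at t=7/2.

  seg 0: a=-2 b=1513/168 c=0 d=-337/168
  seg 1: a=5 b=251/84 c=-337/56 d=341/168
  seg 2: a=4 b=-71/24 c=1/14 d=125/1512
  seg 3: a=-2 b=-25/84 c=137/168 d=-137/1512
S(7/2) = 1/448

Δ: Δ0=7, Δ1=-1, Δ2=-2, Δ3=4/3
row 1: diag=4, rhs=-48; c'=1/4, d'=-12
row 2: denom=8−1·1/4=31/4; d'=(-6−1·-12)/(31/4)=24/31
row 3: denom=12−3·12/31=336/31; d'=(20−3·24/31)/(336/31)=137/84
back: M3=137/84
back: M2=24/31−12/31·137/84=1/7
back: M1=-12−1/4·1/7=-337/28
M: M0=0, M1=-337/28, M2=1/7, M3=137/84, M4=0
seg 0: a=-2, c=M0/2=0, d=(M1−M0)/(6·1)=-337/168, b=Δ0−h0·(2M0+M1)/6=1513/168
seg 1: a=5, c=M1/2=-337/56, d=(M2−M1)/(6·1)=341/168, b=Δ1−h1·(2M1+M2)/6=251/84
seg 2: a=4, c=M2/2=1/14, d=(M3−M2)/(6·3)=125/1512, b=Δ2−h2·(2M2+M3)/6=-71/24
seg 3: a=-2, c=M3/2=137/168, d=(M4−M3)/(6·3)=-137/1512, b=Δ3−h3·(2M3+M4)/6=-25/84
t_q=7/2 → seg 2, τ=3/2; S=4+-71/24·τ+1/14·τ²+125/1512·τ³=1/448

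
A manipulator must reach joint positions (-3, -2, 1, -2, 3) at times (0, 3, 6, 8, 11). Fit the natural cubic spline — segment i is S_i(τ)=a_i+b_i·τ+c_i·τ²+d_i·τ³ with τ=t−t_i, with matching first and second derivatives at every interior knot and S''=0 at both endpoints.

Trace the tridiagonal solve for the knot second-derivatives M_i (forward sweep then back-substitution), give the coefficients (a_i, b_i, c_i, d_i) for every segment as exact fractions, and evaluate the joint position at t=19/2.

Δ: Δ0=1/3, Δ1=1, Δ2=-3/2, Δ3=5/3
row 1: diag=12, rhs=4; c'=1/4, d'=1/3
row 2: denom=10−3·1/4=37/4; d'=(-15−3·1/3)/(37/4)=-64/37
row 3: denom=10−2·8/37=354/37; d'=(19−2·-64/37)/(354/37)=277/118
back: M3=277/118
back: M2=-64/37−8/37·277/118=-132/59
back: M1=1/3−1/4·-132/59=158/177
M: M0=0, M1=158/177, M2=-132/59, M3=277/118, M4=0
seg 0: a=-3, c=M0/2=0, d=(M1−M0)/(6·3)=79/1593, b=Δ0−h0·(2M0+M1)/6=-20/177
seg 1: a=-2, c=M1/2=79/177, d=(M2−M1)/(6·3)=-277/1593, b=Δ1−h1·(2M1+M2)/6=217/177
seg 2: a=1, c=M2/2=-66/59, d=(M3−M2)/(6·2)=541/1416, b=Δ2−h2·(2M2+M3)/6=-140/177
seg 3: a=-2, c=M3/2=277/236, d=(M4−M3)/(6·3)=-277/2124, b=Δ3−h3·(2M3+M4)/6=-241/354
t_q=19/2 → seg 3, τ=3/2; S=-2+-241/354·τ+277/236·τ²+-277/2124·τ³=-1549/1888

  seg 0: a=-3 b=-20/177 c=0 d=79/1593
  seg 1: a=-2 b=217/177 c=79/177 d=-277/1593
  seg 2: a=1 b=-140/177 c=-66/59 d=541/1416
  seg 3: a=-2 b=-241/354 c=277/236 d=-277/2124
S(19/2) = -1549/1888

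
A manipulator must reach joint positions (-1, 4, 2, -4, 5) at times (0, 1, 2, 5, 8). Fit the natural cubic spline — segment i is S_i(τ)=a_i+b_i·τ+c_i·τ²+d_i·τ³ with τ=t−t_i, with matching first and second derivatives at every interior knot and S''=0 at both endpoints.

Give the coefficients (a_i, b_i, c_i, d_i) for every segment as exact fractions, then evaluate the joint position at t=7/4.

Δ: Δ0=5, Δ1=-2, Δ2=-2, Δ3=3
row 1: diag=4, rhs=-42; c'=1/4, d'=-21/2
row 2: denom=8−1·1/4=31/4; d'=(0−1·-21/2)/(31/4)=42/31
row 3: denom=12−3·12/31=336/31; d'=(30−3·42/31)/(336/31)=67/28
back: M3=67/28
back: M2=42/31−12/31·67/28=3/7
back: M1=-21/2−1/4·3/7=-297/28
M: M0=0, M1=-297/28, M2=3/7, M3=67/28, M4=0
seg 0: a=-1, c=M0/2=0, d=(M1−M0)/(6·1)=-99/56, b=Δ0−h0·(2M0+M1)/6=379/56
seg 1: a=4, c=M1/2=-297/56, d=(M2−M1)/(6·1)=103/56, b=Δ1−h1·(2M1+M2)/6=41/28
seg 2: a=2, c=M2/2=3/14, d=(M3−M2)/(6·3)=55/504, b=Δ2−h2·(2M2+M3)/6=-29/8
seg 3: a=-4, c=M3/2=67/56, d=(M4−M3)/(6·3)=-67/504, b=Δ3−h3·(2M3+M4)/6=17/28
t_q=7/4 → seg 1, τ=3/4; S=4+41/28·τ+-297/56·τ²+103/56·τ³=10361/3584

  seg 0: a=-1 b=379/56 c=0 d=-99/56
  seg 1: a=4 b=41/28 c=-297/56 d=103/56
  seg 2: a=2 b=-29/8 c=3/14 d=55/504
  seg 3: a=-4 b=17/28 c=67/56 d=-67/504
S(7/4) = 10361/3584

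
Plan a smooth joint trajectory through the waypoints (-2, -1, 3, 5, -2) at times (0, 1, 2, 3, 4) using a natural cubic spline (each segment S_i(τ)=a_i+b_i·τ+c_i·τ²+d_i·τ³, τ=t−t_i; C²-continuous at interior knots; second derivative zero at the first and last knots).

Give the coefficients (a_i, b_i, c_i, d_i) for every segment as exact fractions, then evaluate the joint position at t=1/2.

  seg 0: a=-2 b=3/14 c=0 d=11/14
  seg 1: a=-1 b=18/7 c=33/14 d=-13/14
  seg 2: a=3 b=9/2 c=-3/7 d=-29/14
  seg 3: a=5 b=-18/7 c=-93/14 d=31/14
S(1/2) = -201/112

Δ: Δ0=1, Δ1=4, Δ2=2, Δ3=-7
row 1: diag=4, rhs=18; c'=1/4, d'=9/2
row 2: denom=4−1·1/4=15/4; d'=(-12−1·9/2)/(15/4)=-22/5
row 3: denom=4−1·4/15=56/15; d'=(-54−1·-22/5)/(56/15)=-93/7
back: M3=-93/7
back: M2=-22/5−4/15·-93/7=-6/7
back: M1=9/2−1/4·-6/7=33/7
M: M0=0, M1=33/7, M2=-6/7, M3=-93/7, M4=0
seg 0: a=-2, c=M0/2=0, d=(M1−M0)/(6·1)=11/14, b=Δ0−h0·(2M0+M1)/6=3/14
seg 1: a=-1, c=M1/2=33/14, d=(M2−M1)/(6·1)=-13/14, b=Δ1−h1·(2M1+M2)/6=18/7
seg 2: a=3, c=M2/2=-3/7, d=(M3−M2)/(6·1)=-29/14, b=Δ2−h2·(2M2+M3)/6=9/2
seg 3: a=5, c=M3/2=-93/14, d=(M4−M3)/(6·1)=31/14, b=Δ3−h3·(2M3+M4)/6=-18/7
t_q=1/2 → seg 0, τ=1/2; S=-2+3/14·τ+0·τ²+11/14·τ³=-201/112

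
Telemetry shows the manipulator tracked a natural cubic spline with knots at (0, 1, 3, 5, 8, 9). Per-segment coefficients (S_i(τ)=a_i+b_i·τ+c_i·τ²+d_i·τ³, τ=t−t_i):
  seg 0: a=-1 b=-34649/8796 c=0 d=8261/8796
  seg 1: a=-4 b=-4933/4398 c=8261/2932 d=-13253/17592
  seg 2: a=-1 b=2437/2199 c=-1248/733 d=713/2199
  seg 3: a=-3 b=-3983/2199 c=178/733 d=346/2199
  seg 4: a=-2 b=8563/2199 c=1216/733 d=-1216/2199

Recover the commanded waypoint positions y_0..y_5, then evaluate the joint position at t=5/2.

y_0 = S_0(0) = a_0 = -1
y_1 = S_1(0) = a_1 = -4
y_2 = S_2(0) = a_2 = -1
y_3 = S_3(0) = a_3 = -3
y_4 = S_4(0) = a_4 = -2
y_5 = S_4(1) = 3
t_q=5/2 is in segment 1 (τ=3/2); S_1(τ)=-88457/46912

y_0=-1 y_1=-4 y_2=-1 y_3=-3 y_4=-2 y_5=3
S(5/2) = -88457/46912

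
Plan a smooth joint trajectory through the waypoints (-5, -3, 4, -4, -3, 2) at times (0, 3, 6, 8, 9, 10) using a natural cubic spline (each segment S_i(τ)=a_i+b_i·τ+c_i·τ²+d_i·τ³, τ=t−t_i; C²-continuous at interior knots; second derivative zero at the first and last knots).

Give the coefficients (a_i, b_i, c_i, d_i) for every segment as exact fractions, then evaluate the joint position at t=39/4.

  seg 0: a=-5 b=-365/787 c=0 d=2669/21249
  seg 1: a=-3 b=2304/787 c=2669/2361 d=-9410/21249
  seg 2: a=4 b=-1768/787 c=-2247/787 d=1557/1574
  seg 3: a=-4 b=-1414/787 c=2424/787 d=-223/787
  seg 4: a=-3 b=2765/787 c=1755/787 d=-585/787
S(39/4) = 29001/50368

Δ: Δ0=2/3, Δ1=7/3, Δ2=-4, Δ3=1, Δ4=5
row 1: diag=12, rhs=10; c'=1/4, d'=5/6
row 2: denom=10−3·1/4=37/4; d'=(-38−3·5/6)/(37/4)=-162/37
row 3: denom=6−2·8/37=206/37; d'=(30−2·-162/37)/(206/37)=717/103
row 4: denom=4−1·37/206=787/206; d'=(24−1·717/103)/(787/206)=3510/787
back: M4=3510/787
back: M3=717/103−37/206·3510/787=4848/787
back: M2=-162/37−8/37·4848/787=-4494/787
back: M1=5/6−1/4·-4494/787=5338/2361
M: M0=0, M1=5338/2361, M2=-4494/787, M3=4848/787, M4=3510/787, M5=0
seg 0: a=-5, c=M0/2=0, d=(M1−M0)/(6·3)=2669/21249, b=Δ0−h0·(2M0+M1)/6=-365/787
seg 1: a=-3, c=M1/2=2669/2361, d=(M2−M1)/(6·3)=-9410/21249, b=Δ1−h1·(2M1+M2)/6=2304/787
seg 2: a=4, c=M2/2=-2247/787, d=(M3−M2)/(6·2)=1557/1574, b=Δ2−h2·(2M2+M3)/6=-1768/787
seg 3: a=-4, c=M3/2=2424/787, d=(M4−M3)/(6·1)=-223/787, b=Δ3−h3·(2M3+M4)/6=-1414/787
seg 4: a=-3, c=M4/2=1755/787, d=(M5−M4)/(6·1)=-585/787, b=Δ4−h4·(2M4+M5)/6=2765/787
t_q=39/4 → seg 4, τ=3/4; S=-3+2765/787·τ+1755/787·τ²+-585/787·τ³=29001/50368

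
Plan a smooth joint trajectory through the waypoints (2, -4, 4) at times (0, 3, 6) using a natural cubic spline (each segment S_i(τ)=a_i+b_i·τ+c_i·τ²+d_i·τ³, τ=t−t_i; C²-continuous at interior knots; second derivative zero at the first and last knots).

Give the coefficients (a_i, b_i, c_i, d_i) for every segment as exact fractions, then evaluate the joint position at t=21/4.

Δ: Δ0=-2, Δ1=8/3
row 1: diag=12, rhs=28; c'=1/4, d'=7/3
back: M1=7/3
M: M0=0, M1=7/3, M2=0
seg 0: a=2, c=M0/2=0, d=(M1−M0)/(6·3)=7/54, b=Δ0−h0·(2M0+M1)/6=-19/6
seg 1: a=-4, c=M1/2=7/6, d=(M2−M1)/(6·3)=-7/54, b=Δ1−h1·(2M1+M2)/6=1/3
t_q=21/4 → seg 1, τ=9/4; S=-4+1/3·τ+7/6·τ²+-7/54·τ³=151/128

  seg 0: a=2 b=-19/6 c=0 d=7/54
  seg 1: a=-4 b=1/3 c=7/6 d=-7/54
S(21/4) = 151/128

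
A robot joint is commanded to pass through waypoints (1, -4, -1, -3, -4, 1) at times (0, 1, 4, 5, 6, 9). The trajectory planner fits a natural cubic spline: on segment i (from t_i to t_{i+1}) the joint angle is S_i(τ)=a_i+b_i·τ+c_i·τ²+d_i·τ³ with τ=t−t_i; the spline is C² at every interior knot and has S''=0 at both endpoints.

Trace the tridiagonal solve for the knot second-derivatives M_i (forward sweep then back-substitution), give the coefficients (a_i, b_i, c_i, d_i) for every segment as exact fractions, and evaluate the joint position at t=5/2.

Δ: Δ0=-5, Δ1=1, Δ2=-2, Δ3=-1, Δ4=5/3
row 1: diag=8, rhs=36; c'=3/8, d'=9/2
row 2: denom=8−3·3/8=55/8; d'=(-18−3·9/2)/(55/8)=-252/55
row 3: denom=4−1·8/55=212/55; d'=(6−1·-252/55)/(212/55)=291/106
row 4: denom=8−1·55/212=1641/212; d'=(16−1·291/106)/(1641/212)=2810/1641
back: M4=2810/1641
back: M3=291/106−55/212·2810/1641=3776/1641
back: M2=-252/55−8/55·3776/1641=-8068/1641
back: M1=9/2−3/8·-8068/1641=3470/547
M: M0=0, M1=3470/547, M2=-8068/1641, M3=3776/1641, M4=2810/1641, M5=0
seg 0: a=1, c=M0/2=0, d=(M1−M0)/(6·1)=1735/1641, b=Δ0−h0·(2M0+M1)/6=-9940/1641
seg 1: a=-4, c=M1/2=1735/547, d=(M2−M1)/(6·3)=-9239/14769, b=Δ1−h1·(2M1+M2)/6=-4735/1641
seg 2: a=-1, c=M2/2=-4034/1641, d=(M3−M2)/(6·1)=658/547, b=Δ2−h2·(2M2+M3)/6=-1222/1641
seg 3: a=-3, c=M3/2=1888/1641, d=(M4−M3)/(6·1)=-161/1641, b=Δ3−h3·(2M3+M4)/6=-3368/1641
seg 4: a=-4, c=M4/2=1405/1641, d=(M5−M4)/(6·3)=-1405/14769, b=Δ4−h4·(2M4+M5)/6=-25/547
t_q=5/2 → seg 1, τ=3/2; S=-4+-4735/1641·τ+1735/547·τ²+-9239/14769·τ³=-14453/4376

  seg 0: a=1 b=-9940/1641 c=0 d=1735/1641
  seg 1: a=-4 b=-4735/1641 c=1735/547 d=-9239/14769
  seg 2: a=-1 b=-1222/1641 c=-4034/1641 d=658/547
  seg 3: a=-3 b=-3368/1641 c=1888/1641 d=-161/1641
  seg 4: a=-4 b=-25/547 c=1405/1641 d=-1405/14769
S(5/2) = -14453/4376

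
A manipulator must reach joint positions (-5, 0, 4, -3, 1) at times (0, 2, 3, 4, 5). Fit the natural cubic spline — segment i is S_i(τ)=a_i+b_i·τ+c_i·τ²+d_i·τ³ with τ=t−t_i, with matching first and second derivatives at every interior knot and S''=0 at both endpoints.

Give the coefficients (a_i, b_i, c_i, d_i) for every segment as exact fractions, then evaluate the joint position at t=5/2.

  seg 0: a=-5 b=30/43 c=0 d=155/344
  seg 1: a=0 b=525/86 c=465/172 d=-827/172
  seg 2: a=4 b=-501/172 c=-504/43 d=1313/172
  seg 3: a=-3 b=-297/86 c=1923/172 d=-641/172
S(5/2) = 4303/1376

Δ: Δ0=5/2, Δ1=4, Δ2=-7, Δ3=4
row 1: diag=6, rhs=9; c'=1/6, d'=3/2
row 2: denom=4−1·1/6=23/6; d'=(-66−1·3/2)/(23/6)=-405/23
row 3: denom=4−1·6/23=86/23; d'=(66−1·-405/23)/(86/23)=1923/86
back: M3=1923/86
back: M2=-405/23−6/23·1923/86=-1008/43
back: M1=3/2−1/6·-1008/43=465/86
M: M0=0, M1=465/86, M2=-1008/43, M3=1923/86, M4=0
seg 0: a=-5, c=M0/2=0, d=(M1−M0)/(6·2)=155/344, b=Δ0−h0·(2M0+M1)/6=30/43
seg 1: a=0, c=M1/2=465/172, d=(M2−M1)/(6·1)=-827/172, b=Δ1−h1·(2M1+M2)/6=525/86
seg 2: a=4, c=M2/2=-504/43, d=(M3−M2)/(6·1)=1313/172, b=Δ2−h2·(2M2+M3)/6=-501/172
seg 3: a=-3, c=M3/2=1923/172, d=(M4−M3)/(6·1)=-641/172, b=Δ3−h3·(2M3+M4)/6=-297/86
t_q=5/2 → seg 1, τ=1/2; S=0+525/86·τ+465/172·τ²+-827/172·τ³=4303/1376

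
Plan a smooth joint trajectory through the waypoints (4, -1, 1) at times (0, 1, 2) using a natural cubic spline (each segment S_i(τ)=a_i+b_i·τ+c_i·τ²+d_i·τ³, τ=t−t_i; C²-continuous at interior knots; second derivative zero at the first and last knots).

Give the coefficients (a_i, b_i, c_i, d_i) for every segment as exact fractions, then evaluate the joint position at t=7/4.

Δ: Δ0=-5, Δ1=2
row 1: diag=4, rhs=42; c'=1/4, d'=21/2
back: M1=21/2
M: M0=0, M1=21/2, M2=0
seg 0: a=4, c=M0/2=0, d=(M1−M0)/(6·1)=7/4, b=Δ0−h0·(2M0+M1)/6=-27/4
seg 1: a=-1, c=M1/2=21/4, d=(M2−M1)/(6·1)=-7/4, b=Δ1−h1·(2M1+M2)/6=-3/2
t_q=7/4 → seg 1, τ=3/4; S=-1+-3/2·τ+21/4·τ²+-7/4·τ³=23/256

  seg 0: a=4 b=-27/4 c=0 d=7/4
  seg 1: a=-1 b=-3/2 c=21/4 d=-7/4
S(7/4) = 23/256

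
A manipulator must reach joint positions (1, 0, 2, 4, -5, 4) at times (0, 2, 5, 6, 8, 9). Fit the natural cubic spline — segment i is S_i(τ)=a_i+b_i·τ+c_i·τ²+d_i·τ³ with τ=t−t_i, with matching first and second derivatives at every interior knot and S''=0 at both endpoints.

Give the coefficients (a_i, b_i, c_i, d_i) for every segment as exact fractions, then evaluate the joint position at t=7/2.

Δ: Δ0=-1/2, Δ1=2/3, Δ2=2, Δ3=-9/2, Δ4=9
row 1: diag=10, rhs=7; c'=3/10, d'=7/10
row 2: denom=8−3·3/10=71/10; d'=(8−3·7/10)/(71/10)=59/71
row 3: denom=6−1·10/71=416/71; d'=(-39−1·59/71)/(416/71)=-707/104
row 4: denom=6−2·71/208=553/104; d'=(81−2·-707/104)/(553/104)=9838/553
back: M4=9838/553
back: M3=-707/104−71/208·9838/553=-14235/1106
back: M2=59/71−10/71·-14235/1106=1462/553
back: M1=7/10−3/10·1462/553=-103/1106
M: M0=0, M1=-103/1106, M2=1462/553, M3=-14235/1106, M4=9838/553, M5=0
seg 0: a=1, c=M0/2=0, d=(M1−M0)/(6·2)=-103/13272, b=Δ0−h0·(2M0+M1)/6=-778/1659
seg 1: a=0, c=M1/2=-103/2212, d=(M2−M1)/(6·3)=1009/6636, b=Δ1−h1·(2M1+M2)/6=-1865/3318
seg 2: a=2, c=M2/2=731/553, d=(M3−M2)/(6·1)=-17159/6636, b=Δ2−h2·(2M2+M3)/6=21659/6636
seg 3: a=4, c=M3/2=-14235/2212, d=(M4−M3)/(6·2)=33911/13272, b=Δ3−h3·(2M3+M4)/6=-6137/3318
seg 4: a=-5, c=M4/2=4919/553, d=(M5−M4)/(6·1)=-4919/1659, b=Δ4−h4·(2M4+M5)/6=5093/1659
t_q=7/2 → seg 1, τ=3/2; S=0+-1865/3318·τ+-103/2212·τ²+1009/6636·τ³=-1099/2528

  seg 0: a=1 b=-778/1659 c=0 d=-103/13272
  seg 1: a=0 b=-1865/3318 c=-103/2212 d=1009/6636
  seg 2: a=2 b=21659/6636 c=731/553 d=-17159/6636
  seg 3: a=4 b=-6137/3318 c=-14235/2212 d=33911/13272
  seg 4: a=-5 b=5093/1659 c=4919/553 d=-4919/1659
S(7/2) = -1099/2528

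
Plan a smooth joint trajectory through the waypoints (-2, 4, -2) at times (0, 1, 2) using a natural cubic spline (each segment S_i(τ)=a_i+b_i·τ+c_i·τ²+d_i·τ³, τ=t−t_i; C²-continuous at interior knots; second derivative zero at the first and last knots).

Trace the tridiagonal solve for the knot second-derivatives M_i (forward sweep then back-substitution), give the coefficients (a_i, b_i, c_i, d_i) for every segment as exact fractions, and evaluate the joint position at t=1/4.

Δ: Δ0=6, Δ1=-6
row 1: diag=4, rhs=-72; c'=1/4, d'=-18
back: M1=-18
M: M0=0, M1=-18, M2=0
seg 0: a=-2, c=M0/2=0, d=(M1−M0)/(6·1)=-3, b=Δ0−h0·(2M0+M1)/6=9
seg 1: a=4, c=M1/2=-9, d=(M2−M1)/(6·1)=3, b=Δ1−h1·(2M1+M2)/6=0
t_q=1/4 → seg 0, τ=1/4; S=-2+9·τ+0·τ²+-3·τ³=13/64

  seg 0: a=-2 b=9 c=0 d=-3
  seg 1: a=4 b=0 c=-9 d=3
S(1/4) = 13/64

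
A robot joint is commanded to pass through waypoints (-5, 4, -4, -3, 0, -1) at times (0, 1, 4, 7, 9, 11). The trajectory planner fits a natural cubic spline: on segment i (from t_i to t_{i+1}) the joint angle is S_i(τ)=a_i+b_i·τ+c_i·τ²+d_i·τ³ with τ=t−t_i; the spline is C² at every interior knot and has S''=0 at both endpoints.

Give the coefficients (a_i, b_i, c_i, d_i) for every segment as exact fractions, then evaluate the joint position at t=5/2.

Δ: Δ0=9, Δ1=-8/3, Δ2=1/3, Δ3=3/2, Δ4=-1/2
row 1: diag=8, rhs=-70; c'=3/8, d'=-35/4
row 2: denom=12−3·3/8=87/8; d'=(18−3·-35/4)/(87/8)=118/29
row 3: denom=10−3·8/29=266/29; d'=(7−3·118/29)/(266/29)=-151/266
row 4: denom=8−2·29/133=1006/133; d'=(-12−2·-151/266)/(1006/133)=-1445/1006
back: M4=-1445/1006
back: M3=-151/266−29/133·-1445/1006=-128/503
back: M2=118/29−8/29·-128/503=2082/503
back: M1=-35/4−3/8·2082/503=-5182/503
M: M0=0, M1=-5182/503, M2=2082/503, M3=-128/503, M4=-1445/1006, M5=0
seg 0: a=-5, c=M0/2=0, d=(M1−M0)/(6·1)=-2591/1509, b=Δ0−h0·(2M0+M1)/6=16172/1509
seg 1: a=4, c=M1/2=-2591/503, d=(M2−M1)/(6·3)=3632/4527, b=Δ1−h1·(2M1+M2)/6=8399/1509
seg 2: a=-4, c=M2/2=1041/503, d=(M3−M2)/(6·3)=-1105/4527, b=Δ2−h2·(2M2+M3)/6=-5551/1509
seg 3: a=-3, c=M3/2=-64/503, d=(M4−M3)/(6·2)=-1189/12072, b=Δ3−h3·(2M3+M4)/6=3242/1509
seg 4: a=0, c=M4/2=-1445/2012, d=(M5−M4)/(6·2)=1445/12072, b=Δ4−h4·(2M4+M5)/6=1381/3018
t_q=5/2 → seg 1, τ=3/2; S=4+8399/1509·τ+-2591/503·τ²+3632/4527·τ³=6975/2012

  seg 0: a=-5 b=16172/1509 c=0 d=-2591/1509
  seg 1: a=4 b=8399/1509 c=-2591/503 d=3632/4527
  seg 2: a=-4 b=-5551/1509 c=1041/503 d=-1105/4527
  seg 3: a=-3 b=3242/1509 c=-64/503 d=-1189/12072
  seg 4: a=0 b=1381/3018 c=-1445/2012 d=1445/12072
S(5/2) = 6975/2012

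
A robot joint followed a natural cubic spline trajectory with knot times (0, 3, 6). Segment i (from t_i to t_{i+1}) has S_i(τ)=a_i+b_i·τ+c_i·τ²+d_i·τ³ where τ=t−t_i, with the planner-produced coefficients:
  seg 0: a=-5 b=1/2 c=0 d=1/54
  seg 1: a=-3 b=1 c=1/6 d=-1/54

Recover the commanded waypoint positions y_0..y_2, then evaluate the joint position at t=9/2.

y_0=-5 y_1=-3 y_2=1
S(9/2) = -19/16

y_0 = S_0(0) = a_0 = -5
y_1 = S_1(0) = a_1 = -3
y_2 = S_1(3) = 1
t_q=9/2 is in segment 1 (τ=3/2); S_1(τ)=-19/16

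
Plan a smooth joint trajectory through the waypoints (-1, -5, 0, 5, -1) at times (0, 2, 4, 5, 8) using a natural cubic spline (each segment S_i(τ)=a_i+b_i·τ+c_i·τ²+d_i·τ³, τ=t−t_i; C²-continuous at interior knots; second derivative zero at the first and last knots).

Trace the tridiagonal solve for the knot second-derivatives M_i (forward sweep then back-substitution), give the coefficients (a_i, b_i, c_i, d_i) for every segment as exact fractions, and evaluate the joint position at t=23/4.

  seg 0: a=-1 b=-1003/344 c=0 d=315/1376
  seg 1: a=-5 b=-29/172 c=945/688 d=-27/1376
  seg 2: a=0 b=1751/344 c=54/43 d=-463/344
  seg 3: a=5 b=613/172 c=-957/344 d=319/1032
S(23/4) = 137347/22016

Δ: Δ0=-2, Δ1=5/2, Δ2=5, Δ3=-2
row 1: diag=8, rhs=27; c'=1/4, d'=27/8
row 2: denom=6−2·1/4=11/2; d'=(15−2·27/8)/(11/2)=3/2
row 3: denom=8−1·2/11=86/11; d'=(-42−1·3/2)/(86/11)=-957/172
back: M3=-957/172
back: M2=3/2−2/11·-957/172=108/43
back: M1=27/8−1/4·108/43=945/344
M: M0=0, M1=945/344, M2=108/43, M3=-957/172, M4=0
seg 0: a=-1, c=M0/2=0, d=(M1−M0)/(6·2)=315/1376, b=Δ0−h0·(2M0+M1)/6=-1003/344
seg 1: a=-5, c=M1/2=945/688, d=(M2−M1)/(6·2)=-27/1376, b=Δ1−h1·(2M1+M2)/6=-29/172
seg 2: a=0, c=M2/2=54/43, d=(M3−M2)/(6·1)=-463/344, b=Δ2−h2·(2M2+M3)/6=1751/344
seg 3: a=5, c=M3/2=-957/344, d=(M4−M3)/(6·3)=319/1032, b=Δ3−h3·(2M3+M4)/6=613/172
t_q=23/4 → seg 3, τ=3/4; S=5+613/172·τ+-957/344·τ²+319/1032·τ³=137347/22016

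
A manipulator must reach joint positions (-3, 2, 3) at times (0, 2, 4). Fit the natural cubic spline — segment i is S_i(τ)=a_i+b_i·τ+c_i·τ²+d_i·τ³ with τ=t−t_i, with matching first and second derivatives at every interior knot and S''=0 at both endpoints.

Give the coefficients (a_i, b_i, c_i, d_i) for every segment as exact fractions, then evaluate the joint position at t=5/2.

Δ: Δ0=5/2, Δ1=1/2
row 1: diag=8, rhs=-12; c'=1/4, d'=-3/2
back: M1=-3/2
M: M0=0, M1=-3/2, M2=0
seg 0: a=-3, c=M0/2=0, d=(M1−M0)/(6·2)=-1/8, b=Δ0−h0·(2M0+M1)/6=3
seg 1: a=2, c=M1/2=-3/4, d=(M2−M1)/(6·2)=1/8, b=Δ1−h1·(2M1+M2)/6=3/2
t_q=5/2 → seg 1, τ=1/2; S=2+3/2·τ+-3/4·τ²+1/8·τ³=165/64

  seg 0: a=-3 b=3 c=0 d=-1/8
  seg 1: a=2 b=3/2 c=-3/4 d=1/8
S(5/2) = 165/64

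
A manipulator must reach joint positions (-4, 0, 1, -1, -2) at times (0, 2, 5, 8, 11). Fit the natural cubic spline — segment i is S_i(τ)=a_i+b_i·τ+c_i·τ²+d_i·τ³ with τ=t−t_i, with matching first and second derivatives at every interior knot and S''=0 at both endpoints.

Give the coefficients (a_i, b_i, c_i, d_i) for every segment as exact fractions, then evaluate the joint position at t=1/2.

  seg 0: a=-4 b=476/207 c=0 d=-31/414
  seg 1: a=0 b=290/207 c=-31/69 d=58/1863
  seg 2: a=1 b=-94/207 c=-35/207 d=61/1863
  seg 3: a=-1 b=-121/207 c=26/207 d=-26/1863
S(1/2) = -3157/1104

Δ: Δ0=2, Δ1=1/3, Δ2=-2/3, Δ3=-1/3
row 1: diag=10, rhs=-10; c'=3/10, d'=-1
row 2: denom=12−3·3/10=111/10; d'=(-6−3·-1)/(111/10)=-10/37
row 3: denom=12−3·10/37=414/37; d'=(2−3·-10/37)/(414/37)=52/207
back: M3=52/207
back: M2=-10/37−10/37·52/207=-70/207
back: M1=-1−3/10·-70/207=-62/69
M: M0=0, M1=-62/69, M2=-70/207, M3=52/207, M4=0
seg 0: a=-4, c=M0/2=0, d=(M1−M0)/(6·2)=-31/414, b=Δ0−h0·(2M0+M1)/6=476/207
seg 1: a=0, c=M1/2=-31/69, d=(M2−M1)/(6·3)=58/1863, b=Δ1−h1·(2M1+M2)/6=290/207
seg 2: a=1, c=M2/2=-35/207, d=(M3−M2)/(6·3)=61/1863, b=Δ2−h2·(2M2+M3)/6=-94/207
seg 3: a=-1, c=M3/2=26/207, d=(M4−M3)/(6·3)=-26/1863, b=Δ3−h3·(2M3+M4)/6=-121/207
t_q=1/2 → seg 0, τ=1/2; S=-4+476/207·τ+0·τ²+-31/414·τ³=-3157/1104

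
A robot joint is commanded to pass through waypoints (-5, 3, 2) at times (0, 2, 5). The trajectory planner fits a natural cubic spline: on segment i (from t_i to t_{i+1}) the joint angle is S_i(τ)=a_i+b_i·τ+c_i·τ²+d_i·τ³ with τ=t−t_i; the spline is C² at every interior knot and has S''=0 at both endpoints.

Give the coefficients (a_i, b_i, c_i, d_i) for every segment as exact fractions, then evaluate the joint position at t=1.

Δ: Δ0=4, Δ1=-1/3
row 1: diag=10, rhs=-26; c'=3/10, d'=-13/5
back: M1=-13/5
M: M0=0, M1=-13/5, M2=0
seg 0: a=-5, c=M0/2=0, d=(M1−M0)/(6·2)=-13/60, b=Δ0−h0·(2M0+M1)/6=73/15
seg 1: a=3, c=M1/2=-13/10, d=(M2−M1)/(6·3)=13/90, b=Δ1−h1·(2M1+M2)/6=34/15
t_q=1 → seg 0, τ=1; S=-5+73/15·τ+0·τ²+-13/60·τ³=-7/20

  seg 0: a=-5 b=73/15 c=0 d=-13/60
  seg 1: a=3 b=34/15 c=-13/10 d=13/90
S(1) = -7/20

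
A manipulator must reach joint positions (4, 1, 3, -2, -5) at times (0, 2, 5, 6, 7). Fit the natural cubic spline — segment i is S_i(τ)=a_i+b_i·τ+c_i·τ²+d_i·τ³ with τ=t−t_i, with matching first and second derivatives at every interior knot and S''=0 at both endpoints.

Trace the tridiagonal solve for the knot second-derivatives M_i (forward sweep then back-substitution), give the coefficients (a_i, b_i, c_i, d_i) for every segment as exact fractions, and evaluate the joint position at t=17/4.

  seg 0: a=4 b=-1040/411 c=0 d=847/3288
  seg 1: a=1 b=461/822 c=847/548 d=-2483/4932
  seg 2: a=3 b=-6179/1644 c=-409/137 d=2867/1644
  seg 3: a=-2 b=-3697/822 c=1231/548 d=-1231/1644
S(17/4) = 152633/35072

Δ: Δ0=-3/2, Δ1=2/3, Δ2=-5, Δ3=-3
row 1: diag=10, rhs=13; c'=3/10, d'=13/10
row 2: denom=8−3·3/10=71/10; d'=(-34−3·13/10)/(71/10)=-379/71
row 3: denom=4−1·10/71=274/71; d'=(12−1·-379/71)/(274/71)=1231/274
back: M3=1231/274
back: M2=-379/71−10/71·1231/274=-818/137
back: M1=13/10−3/10·-818/137=847/274
M: M0=0, M1=847/274, M2=-818/137, M3=1231/274, M4=0
seg 0: a=4, c=M0/2=0, d=(M1−M0)/(6·2)=847/3288, b=Δ0−h0·(2M0+M1)/6=-1040/411
seg 1: a=1, c=M1/2=847/548, d=(M2−M1)/(6·3)=-2483/4932, b=Δ1−h1·(2M1+M2)/6=461/822
seg 2: a=3, c=M2/2=-409/137, d=(M3−M2)/(6·1)=2867/1644, b=Δ2−h2·(2M2+M3)/6=-6179/1644
seg 3: a=-2, c=M3/2=1231/548, d=(M4−M3)/(6·1)=-1231/1644, b=Δ3−h3·(2M3+M4)/6=-3697/822
t_q=17/4 → seg 1, τ=9/4; S=1+461/822·τ+847/548·τ²+-2483/4932·τ³=152633/35072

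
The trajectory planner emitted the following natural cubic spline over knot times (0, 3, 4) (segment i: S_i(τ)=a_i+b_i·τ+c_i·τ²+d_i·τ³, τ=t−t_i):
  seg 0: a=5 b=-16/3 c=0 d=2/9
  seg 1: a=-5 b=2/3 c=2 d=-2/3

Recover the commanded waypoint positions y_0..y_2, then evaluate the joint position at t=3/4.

y_0=5 y_1=-5 y_2=-3
S(3/4) = 35/32

y_0 = S_0(0) = a_0 = 5
y_1 = S_1(0) = a_1 = -5
y_2 = S_1(1) = -3
t_q=3/4 is in segment 0 (τ=3/4); S_0(τ)=35/32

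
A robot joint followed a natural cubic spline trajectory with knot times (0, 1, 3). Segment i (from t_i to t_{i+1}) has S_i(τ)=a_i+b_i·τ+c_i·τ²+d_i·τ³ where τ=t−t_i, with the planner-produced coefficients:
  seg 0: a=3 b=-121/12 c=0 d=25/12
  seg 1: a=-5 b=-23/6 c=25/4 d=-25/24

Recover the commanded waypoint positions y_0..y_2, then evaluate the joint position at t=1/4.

y_0=3 y_1=-5 y_2=4
S(1/4) = 131/256

y_0 = S_0(0) = a_0 = 3
y_1 = S_1(0) = a_1 = -5
y_2 = S_1(2) = 4
t_q=1/4 is in segment 0 (τ=1/4); S_0(τ)=131/256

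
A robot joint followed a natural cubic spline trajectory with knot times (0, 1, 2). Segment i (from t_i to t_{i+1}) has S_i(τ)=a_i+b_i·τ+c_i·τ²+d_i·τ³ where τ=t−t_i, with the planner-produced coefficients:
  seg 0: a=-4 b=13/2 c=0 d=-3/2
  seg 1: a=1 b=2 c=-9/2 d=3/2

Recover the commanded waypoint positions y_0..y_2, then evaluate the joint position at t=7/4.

y_0=-4 y_1=1 y_2=0
S(7/4) = 77/128

y_0 = S_0(0) = a_0 = -4
y_1 = S_1(0) = a_1 = 1
y_2 = S_1(1) = 0
t_q=7/4 is in segment 1 (τ=3/4); S_1(τ)=77/128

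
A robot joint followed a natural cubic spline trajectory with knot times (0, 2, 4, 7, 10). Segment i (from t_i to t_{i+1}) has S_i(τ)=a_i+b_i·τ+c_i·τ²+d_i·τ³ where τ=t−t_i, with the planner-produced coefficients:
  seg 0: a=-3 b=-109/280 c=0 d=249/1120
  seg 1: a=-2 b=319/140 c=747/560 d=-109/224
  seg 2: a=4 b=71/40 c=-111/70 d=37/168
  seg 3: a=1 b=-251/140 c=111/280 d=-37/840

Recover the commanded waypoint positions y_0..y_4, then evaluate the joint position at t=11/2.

y_0 = S_0(0) = a_0 = -3
y_1 = S_1(0) = a_1 = -2
y_2 = S_2(0) = a_2 = 4
y_3 = S_3(0) = a_3 = 1
y_4 = S_3(3) = -2
t_q=11/2 is in segment 2 (τ=3/2); S_2(τ)=8597/2240

y_0=-3 y_1=-2 y_2=4 y_3=1 y_4=-2
S(11/2) = 8597/2240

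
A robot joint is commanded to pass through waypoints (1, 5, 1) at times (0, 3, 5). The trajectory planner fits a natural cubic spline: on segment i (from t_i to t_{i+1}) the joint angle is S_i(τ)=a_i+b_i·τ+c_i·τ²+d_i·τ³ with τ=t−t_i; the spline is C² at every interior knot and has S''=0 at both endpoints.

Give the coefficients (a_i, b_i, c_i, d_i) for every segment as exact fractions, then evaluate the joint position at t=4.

  seg 0: a=1 b=7/3 c=0 d=-1/9
  seg 1: a=5 b=-2/3 c=-1 d=1/6
S(4) = 7/2

Δ: Δ0=4/3, Δ1=-2
row 1: diag=10, rhs=-20; c'=1/5, d'=-2
back: M1=-2
M: M0=0, M1=-2, M2=0
seg 0: a=1, c=M0/2=0, d=(M1−M0)/(6·3)=-1/9, b=Δ0−h0·(2M0+M1)/6=7/3
seg 1: a=5, c=M1/2=-1, d=(M2−M1)/(6·2)=1/6, b=Δ1−h1·(2M1+M2)/6=-2/3
t_q=4 → seg 1, τ=1; S=5+-2/3·τ+-1·τ²+1/6·τ³=7/2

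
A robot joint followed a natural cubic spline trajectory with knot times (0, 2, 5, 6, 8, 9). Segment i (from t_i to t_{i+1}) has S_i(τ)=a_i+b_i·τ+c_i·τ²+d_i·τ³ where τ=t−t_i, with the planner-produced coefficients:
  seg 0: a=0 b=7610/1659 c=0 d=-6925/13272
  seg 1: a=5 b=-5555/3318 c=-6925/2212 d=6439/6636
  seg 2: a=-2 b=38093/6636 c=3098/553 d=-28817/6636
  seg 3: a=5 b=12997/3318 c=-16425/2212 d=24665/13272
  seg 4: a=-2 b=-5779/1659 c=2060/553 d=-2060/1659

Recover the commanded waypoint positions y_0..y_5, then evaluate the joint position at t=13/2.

y_0=0 y_1=5 y_2=-2 y_3=5 y_4=-2 y_5=-3
S(13/2) = 188799/35392

y_0 = S_0(0) = a_0 = 0
y_1 = S_1(0) = a_1 = 5
y_2 = S_2(0) = a_2 = -2
y_3 = S_3(0) = a_3 = 5
y_4 = S_4(0) = a_4 = -2
y_5 = S_4(1) = -3
t_q=13/2 is in segment 3 (τ=1/2); S_3(τ)=188799/35392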